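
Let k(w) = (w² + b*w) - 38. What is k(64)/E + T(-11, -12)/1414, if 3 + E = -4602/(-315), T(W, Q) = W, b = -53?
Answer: 98867611/1723666 ≈ 57.359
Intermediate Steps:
E = 1219/105 (E = -3 - 4602/(-315) = -3 - 4602*(-1/315) = -3 + 1534/105 = 1219/105 ≈ 11.610)
k(w) = -38 + w² - 53*w (k(w) = (w² - 53*w) - 38 = -38 + w² - 53*w)
k(64)/E + T(-11, -12)/1414 = (-38 + 64² - 53*64)/(1219/105) - 11/1414 = (-38 + 4096 - 3392)*(105/1219) - 11*1/1414 = 666*(105/1219) - 11/1414 = 69930/1219 - 11/1414 = 98867611/1723666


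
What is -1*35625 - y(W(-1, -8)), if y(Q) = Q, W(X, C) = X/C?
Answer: -285001/8 ≈ -35625.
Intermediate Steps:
-1*35625 - y(W(-1, -8)) = -1*35625 - (-1)/(-8) = -35625 - (-1)*(-1)/8 = -35625 - 1*⅛ = -35625 - ⅛ = -285001/8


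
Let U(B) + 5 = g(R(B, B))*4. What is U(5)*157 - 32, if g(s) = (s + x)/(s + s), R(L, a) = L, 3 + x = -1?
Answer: -3771/5 ≈ -754.20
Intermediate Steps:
x = -4 (x = -3 - 1 = -4)
g(s) = (-4 + s)/(2*s) (g(s) = (s - 4)/(s + s) = (-4 + s)/((2*s)) = (-4 + s)*(1/(2*s)) = (-4 + s)/(2*s))
U(B) = -5 + 2*(-4 + B)/B (U(B) = -5 + ((-4 + B)/(2*B))*4 = -5 + 2*(-4 + B)/B)
U(5)*157 - 32 = (-3 - 8/5)*157 - 32 = -23/5*157 - 32 = -3611/5 - 32 = -3771/5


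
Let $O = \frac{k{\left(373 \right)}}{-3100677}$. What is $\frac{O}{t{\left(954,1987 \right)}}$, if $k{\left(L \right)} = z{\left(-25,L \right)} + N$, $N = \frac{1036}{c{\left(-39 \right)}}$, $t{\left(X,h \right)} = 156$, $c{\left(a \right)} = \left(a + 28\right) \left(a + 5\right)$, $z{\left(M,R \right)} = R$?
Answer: $- \frac{23423}{30150983148} \approx -7.7686 \cdot 10^{-7}$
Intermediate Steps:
$c{\left(a \right)} = \left(5 + a\right) \left(28 + a\right)$ ($c{\left(a \right)} = \left(28 + a\right) \left(5 + a\right) = \left(5 + a\right) \left(28 + a\right)$)
$N = \frac{518}{187}$ ($N = \frac{1036}{140 + \left(-39\right)^{2} + 33 \left(-39\right)} = \frac{1036}{140 + 1521 - 1287} = \frac{1036}{374} = 1036 \cdot \frac{1}{374} = \frac{518}{187} \approx 2.7701$)
$k{\left(L \right)} = \frac{518}{187} + L$ ($k{\left(L \right)} = L + \frac{518}{187} = \frac{518}{187} + L$)
$O = - \frac{23423}{193275533}$ ($O = \frac{\frac{518}{187} + 373}{-3100677} = \frac{70269}{187} \left(- \frac{1}{3100677}\right) = - \frac{23423}{193275533} \approx -0.00012119$)
$\frac{O}{t{\left(954,1987 \right)}} = - \frac{23423}{193275533 \cdot 156} = \left(- \frac{23423}{193275533}\right) \frac{1}{156} = - \frac{23423}{30150983148}$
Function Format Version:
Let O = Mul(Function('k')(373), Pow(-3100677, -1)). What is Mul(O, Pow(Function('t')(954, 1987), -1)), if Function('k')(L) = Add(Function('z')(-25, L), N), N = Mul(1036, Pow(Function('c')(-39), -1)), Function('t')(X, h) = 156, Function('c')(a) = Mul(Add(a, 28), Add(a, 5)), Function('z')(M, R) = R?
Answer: Rational(-23423, 30150983148) ≈ -7.7686e-7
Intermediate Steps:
Function('c')(a) = Mul(Add(5, a), Add(28, a)) (Function('c')(a) = Mul(Add(28, a), Add(5, a)) = Mul(Add(5, a), Add(28, a)))
N = Rational(518, 187) (N = Mul(1036, Pow(Add(140, Pow(-39, 2), Mul(33, -39)), -1)) = Mul(1036, Pow(Add(140, 1521, -1287), -1)) = Mul(1036, Pow(374, -1)) = Mul(1036, Rational(1, 374)) = Rational(518, 187) ≈ 2.7701)
Function('k')(L) = Add(Rational(518, 187), L) (Function('k')(L) = Add(L, Rational(518, 187)) = Add(Rational(518, 187), L))
O = Rational(-23423, 193275533) (O = Mul(Add(Rational(518, 187), 373), Pow(-3100677, -1)) = Mul(Rational(70269, 187), Rational(-1, 3100677)) = Rational(-23423, 193275533) ≈ -0.00012119)
Mul(O, Pow(Function('t')(954, 1987), -1)) = Mul(Rational(-23423, 193275533), Pow(156, -1)) = Mul(Rational(-23423, 193275533), Rational(1, 156)) = Rational(-23423, 30150983148)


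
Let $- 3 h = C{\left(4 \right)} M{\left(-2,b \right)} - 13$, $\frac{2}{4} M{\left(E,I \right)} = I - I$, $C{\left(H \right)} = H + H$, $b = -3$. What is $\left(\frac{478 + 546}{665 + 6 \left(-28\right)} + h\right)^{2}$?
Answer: $\frac{90878089}{2223081} \approx 40.879$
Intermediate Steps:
$C{\left(H \right)} = 2 H$
$M{\left(E,I \right)} = 0$ ($M{\left(E,I \right)} = 2 \left(I - I\right) = 2 \cdot 0 = 0$)
$h = \frac{13}{3}$ ($h = - \frac{2 \cdot 4 \cdot 0 - 13}{3} = - \frac{8 \cdot 0 - 13}{3} = - \frac{0 - 13}{3} = \left(- \frac{1}{3}\right) \left(-13\right) = \frac{13}{3} \approx 4.3333$)
$\left(\frac{478 + 546}{665 + 6 \left(-28\right)} + h\right)^{2} = \left(\frac{478 + 546}{665 + 6 \left(-28\right)} + \frac{13}{3}\right)^{2} = \left(\frac{1024}{665 - 168} + \frac{13}{3}\right)^{2} = \left(\frac{1024}{497} + \frac{13}{3}\right)^{2} = \left(\frac{9533}{1491}\right)^{2} = \frac{90878089}{2223081}$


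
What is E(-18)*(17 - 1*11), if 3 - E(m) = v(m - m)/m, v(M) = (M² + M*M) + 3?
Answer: 19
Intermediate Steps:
v(M) = 3 + 2*M² (v(M) = (M² + M²) + 3 = 2*M² + 3 = 3 + 2*M²)
E(m) = 3 - 3/m (E(m) = 3 - (3 + 2*(m - m)²)/m = 3 - (3 + 2*0²)/m = 3 - (3 + 2*0)/m = 3 - (3 + 0)/m = 3 - 3/m)
E(-18)*(17 - 1*11) = (3 - 3/(-18))*(17 - 1*11) = (3 - 3*(-1/18))*(17 - 11) = (3 + ⅙)*6 = (19/6)*6 = 19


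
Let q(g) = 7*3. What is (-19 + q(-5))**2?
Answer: 4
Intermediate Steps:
q(g) = 21
(-19 + q(-5))**2 = (-19 + 21)**2 = 2**2 = 4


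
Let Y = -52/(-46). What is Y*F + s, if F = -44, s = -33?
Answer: -1903/23 ≈ -82.739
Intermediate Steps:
Y = 26/23 (Y = -52*(-1/46) = 26/23 ≈ 1.1304)
Y*F + s = (26/23)*(-44) - 33 = -1144/23 - 33 = -1903/23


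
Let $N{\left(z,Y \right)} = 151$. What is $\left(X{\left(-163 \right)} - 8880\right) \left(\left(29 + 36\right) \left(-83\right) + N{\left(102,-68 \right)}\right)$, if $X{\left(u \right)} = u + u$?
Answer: $48276264$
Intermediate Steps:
$X{\left(u \right)} = 2 u$
$\left(X{\left(-163 \right)} - 8880\right) \left(\left(29 + 36\right) \left(-83\right) + N{\left(102,-68 \right)}\right) = \left(2 \left(-163\right) - 8880\right) \left(\left(29 + 36\right) \left(-83\right) + 151\right) = \left(-326 - 8880\right) \left(65 \left(-83\right) + 151\right) = - 9206 \left(-5395 + 151\right) = \left(-9206\right) \left(-5244\right) = 48276264$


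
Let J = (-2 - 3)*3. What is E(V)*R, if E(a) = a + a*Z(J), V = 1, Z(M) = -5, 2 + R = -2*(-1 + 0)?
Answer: 0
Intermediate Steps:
J = -15 (J = -5*3 = -15)
R = 0 (R = -2 - 2*(-1 + 0) = -2 - 2*(-1) = -2 + 2 = 0)
E(a) = -4*a (E(a) = a + a*(-5) = a - 5*a = -4*a)
E(V)*R = -4*1*0 = -4*0 = 0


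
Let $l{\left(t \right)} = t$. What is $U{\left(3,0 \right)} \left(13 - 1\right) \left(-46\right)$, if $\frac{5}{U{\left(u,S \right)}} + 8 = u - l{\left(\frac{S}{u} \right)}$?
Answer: $552$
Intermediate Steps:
$U{\left(u,S \right)} = \frac{5}{-8 + u - \frac{S}{u}}$ ($U{\left(u,S \right)} = \frac{5}{-8 - \left(- u + \frac{S}{u}\right)} = \frac{5}{-8 + u - \frac{S}{u}}$)
$U{\left(3,0 \right)} \left(13 - 1\right) \left(-46\right) = \left(-5\right) 3 \frac{1}{0 - 3 \left(-8 + 3\right)} \left(13 - 1\right) \left(-46\right) = \left(-5\right) 3 \frac{1}{0 - 3 \left(-5\right)} 12 \left(-46\right) = \left(-5\right) 3 \frac{1}{0 + 15} \cdot 12 \left(-46\right) = \left(-5\right) 3 \cdot \frac{1}{15} \cdot 12 \left(-46\right) = \left(-1\right) 12 \left(-46\right) = \left(-12\right) \left(-46\right) = 552$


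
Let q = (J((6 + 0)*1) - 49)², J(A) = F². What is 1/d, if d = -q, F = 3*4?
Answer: -1/9025 ≈ -0.00011080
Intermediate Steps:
F = 12
J(A) = 144 (J(A) = 12² = 144)
q = 9025 (q = (144 - 49)² = 95² = 9025)
d = -9025 (d = -1*9025 = -9025)
1/d = 1/(-9025) = -1/9025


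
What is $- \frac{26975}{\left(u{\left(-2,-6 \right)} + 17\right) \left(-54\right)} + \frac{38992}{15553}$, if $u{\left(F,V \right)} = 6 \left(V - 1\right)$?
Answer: $- \frac{14676119}{839862} \approx -17.474$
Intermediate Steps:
$u{\left(F,V \right)} = -6 + 6 V$ ($u{\left(F,V \right)} = 6 \left(-1 + V\right) = -6 + 6 V$)
$- \frac{26975}{\left(u{\left(-2,-6 \right)} + 17\right) \left(-54\right)} + \frac{38992}{15553} = - \frac{26975}{\left(\left(-6 + 6 \left(-6\right)\right) + 17\right) \left(-54\right)} + \frac{38992}{15553} = - \frac{26975}{\left(\left(-6 - 36\right) + 17\right) \left(-54\right)} + 38992 \cdot \frac{1}{15553} = - \frac{26975}{\left(-42 + 17\right) \left(-54\right)} + \frac{38992}{15553} = - \frac{26975}{\left(-25\right) \left(-54\right)} + \frac{38992}{15553} = - \frac{26975}{1350} + \frac{38992}{15553} = \left(-26975\right) \frac{1}{1350} + \frac{38992}{15553} = - \frac{1079}{54} + \frac{38992}{15553} = - \frac{14676119}{839862}$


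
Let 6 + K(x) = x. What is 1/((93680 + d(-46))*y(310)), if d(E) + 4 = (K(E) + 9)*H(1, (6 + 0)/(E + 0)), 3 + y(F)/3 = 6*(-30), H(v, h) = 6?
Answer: -1/51286482 ≈ -1.9498e-8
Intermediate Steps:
K(x) = -6 + x
y(F) = -549 (y(F) = -9 + 3*(6*(-30)) = -9 + 3*(-180) = -9 - 540 = -549)
d(E) = 14 + 6*E (d(E) = -4 + ((-6 + E) + 9)*6 = -4 + (3 + E)*6 = -4 + (18 + 6*E) = 14 + 6*E)
1/((93680 + d(-46))*y(310)) = 1/((93680 + (14 + 6*(-46)))*(-549)) = -1/549/(93680 + (14 - 276)) = -1/549/(93680 - 262) = -1/549/93418 = (1/93418)*(-1/549) = -1/51286482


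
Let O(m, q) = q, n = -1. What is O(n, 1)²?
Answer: 1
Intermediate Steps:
O(n, 1)² = 1² = 1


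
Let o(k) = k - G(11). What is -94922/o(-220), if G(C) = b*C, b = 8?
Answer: 47461/154 ≈ 308.19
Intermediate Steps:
G(C) = 8*C
o(k) = -88 + k (o(k) = k - 8*11 = k - 1*88 = k - 88 = -88 + k)
-94922/o(-220) = -94922/(-88 - 220) = -94922/(-308) = -94922*(-1/308) = 47461/154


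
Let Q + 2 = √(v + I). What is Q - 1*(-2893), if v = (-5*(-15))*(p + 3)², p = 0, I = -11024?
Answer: 2891 + I*√10349 ≈ 2891.0 + 101.73*I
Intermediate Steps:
v = 675 (v = (-5*(-15))*(0 + 3)² = 75*3² = 75*9 = 675)
Q = -2 + I*√10349 (Q = -2 + √(675 - 11024) = -2 + √(-10349) = -2 + I*√10349 ≈ -2.0 + 101.73*I)
Q - 1*(-2893) = (-2 + I*√10349) - 1*(-2893) = (-2 + I*√10349) + 2893 = 2891 + I*√10349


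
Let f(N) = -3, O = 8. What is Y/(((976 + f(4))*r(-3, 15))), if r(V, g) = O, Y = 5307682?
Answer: 2653841/3892 ≈ 681.87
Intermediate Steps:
r(V, g) = 8
Y/(((976 + f(4))*r(-3, 15))) = 5307682/(((976 - 3)*8)) = 5307682/((973*8)) = 5307682/7784 = 5307682*(1/7784) = 2653841/3892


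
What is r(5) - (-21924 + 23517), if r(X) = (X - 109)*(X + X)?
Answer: -2633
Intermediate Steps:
r(X) = 2*X*(-109 + X) (r(X) = (-109 + X)*(2*X) = 2*X*(-109 + X))
r(5) - (-21924 + 23517) = 2*5*(-109 + 5) - (-21924 + 23517) = 2*5*(-104) - 1*1593 = -1040 - 1593 = -2633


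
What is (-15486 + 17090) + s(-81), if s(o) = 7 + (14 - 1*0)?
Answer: 1625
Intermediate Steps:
s(o) = 21 (s(o) = 7 + (14 + 0) = 7 + 14 = 21)
(-15486 + 17090) + s(-81) = (-15486 + 17090) + 21 = 1604 + 21 = 1625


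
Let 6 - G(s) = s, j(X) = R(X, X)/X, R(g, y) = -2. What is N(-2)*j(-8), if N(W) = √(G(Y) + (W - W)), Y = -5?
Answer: √11/4 ≈ 0.82916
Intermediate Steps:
j(X) = -2/X
G(s) = 6 - s
N(W) = √11 (N(W) = √((6 - 1*(-5)) + (W - W)) = √((6 + 5) + 0) = √(11 + 0) = √11)
N(-2)*j(-8) = √11*(-2/(-8)) = √11*(-2*(-⅛)) = √11*(¼) = √11/4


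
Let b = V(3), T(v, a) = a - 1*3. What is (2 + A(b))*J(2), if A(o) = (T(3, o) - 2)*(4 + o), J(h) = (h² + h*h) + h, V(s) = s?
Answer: -120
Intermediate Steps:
T(v, a) = -3 + a (T(v, a) = a - 3 = -3 + a)
J(h) = h + 2*h² (J(h) = (h² + h²) + h = 2*h² + h = h + 2*h²)
b = 3
A(o) = (-5 + o)*(4 + o) (A(o) = ((-3 + o) - 2)*(4 + o) = (-5 + o)*(4 + o))
(2 + A(b))*J(2) = (2 + (-20 + 3² - 1*3))*(2*(1 + 2*2)) = (2 + (-20 + 9 - 3))*(2*(1 + 4)) = (2 - 14)*(2*5) = -12*10 = -120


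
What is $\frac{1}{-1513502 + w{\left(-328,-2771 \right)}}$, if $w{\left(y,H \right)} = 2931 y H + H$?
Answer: $\frac{1}{2662434455} \approx 3.756 \cdot 10^{-10}$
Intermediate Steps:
$w{\left(y,H \right)} = H + 2931 H y$ ($w{\left(y,H \right)} = 2931 H y + H = H + 2931 H y$)
$\frac{1}{-1513502 + w{\left(-328,-2771 \right)}} = \frac{1}{-1513502 - 2771 \left(1 + 2931 \left(-328\right)\right)} = \frac{1}{-1513502 - 2771 \left(1 - 961368\right)} = \frac{1}{-1513502 - -2663947957} = \frac{1}{-1513502 + 2663947957} = \frac{1}{2662434455}$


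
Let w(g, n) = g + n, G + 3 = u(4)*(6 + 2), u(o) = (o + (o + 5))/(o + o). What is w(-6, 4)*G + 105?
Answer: 85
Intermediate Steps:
u(o) = (5 + 2*o)/(2*o) (u(o) = (o + (5 + o))/((2*o)) = (5 + 2*o)*(1/(2*o)) = (5 + 2*o)/(2*o))
G = 10 (G = -3 + ((5/2 + 4)/4)*(6 + 2) = -3 + ((¼)*(13/2))*8 = -3 + (13/8)*8 = -3 + 13 = 10)
w(-6, 4)*G + 105 = (-6 + 4)*10 + 105 = -2*10 + 105 = -20 + 105 = 85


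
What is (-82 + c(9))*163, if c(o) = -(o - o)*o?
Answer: -13366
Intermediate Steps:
c(o) = 0 (c(o) = -0*o = -1*0 = 0)
(-82 + c(9))*163 = (-82 + 0)*163 = -82*163 = -13366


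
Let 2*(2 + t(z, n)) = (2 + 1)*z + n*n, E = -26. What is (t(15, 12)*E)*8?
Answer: -19240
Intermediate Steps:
t(z, n) = -2 + n²/2 + 3*z/2 (t(z, n) = -2 + ((2 + 1)*z + n*n)/2 = -2 + (3*z + n²)/2 = -2 + (n² + 3*z)/2 = -2 + (n²/2 + 3*z/2) = -2 + n²/2 + 3*z/2)
(t(15, 12)*E)*8 = ((-2 + (½)*12² + (3/2)*15)*(-26))*8 = ((-2 + (½)*144 + 45/2)*(-26))*8 = ((-2 + 72 + 45/2)*(-26))*8 = ((185/2)*(-26))*8 = -2405*8 = -19240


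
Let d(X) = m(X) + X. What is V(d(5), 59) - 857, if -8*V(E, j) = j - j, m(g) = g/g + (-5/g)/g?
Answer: -857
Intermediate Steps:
m(g) = 1 - 5/g²
d(X) = 1 + X - 5/X² (d(X) = (1 - 5/X²) + X = 1 + X - 5/X²)
V(E, j) = 0 (V(E, j) = -(j - j)/8 = -⅛*0 = 0)
V(d(5), 59) - 857 = 0 - 857 = -857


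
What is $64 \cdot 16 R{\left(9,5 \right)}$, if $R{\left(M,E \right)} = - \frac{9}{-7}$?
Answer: $\frac{9216}{7} \approx 1316.6$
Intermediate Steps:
$R{\left(M,E \right)} = \frac{9}{7}$ ($R{\left(M,E \right)} = \left(-9\right) \left(- \frac{1}{7}\right) = \frac{9}{7}$)
$64 \cdot 16 R{\left(9,5 \right)} = 64 \cdot 16 \cdot \frac{9}{7} = 1024 \cdot \frac{9}{7} = \frac{9216}{7}$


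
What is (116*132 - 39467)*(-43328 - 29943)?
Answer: 1769861005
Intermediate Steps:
(116*132 - 39467)*(-43328 - 29943) = (15312 - 39467)*(-73271) = -24155*(-73271) = 1769861005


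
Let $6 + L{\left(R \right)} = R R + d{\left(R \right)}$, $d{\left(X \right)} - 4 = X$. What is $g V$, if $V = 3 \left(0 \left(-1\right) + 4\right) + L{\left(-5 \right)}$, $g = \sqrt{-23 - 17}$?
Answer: $60 i \sqrt{10} \approx 189.74 i$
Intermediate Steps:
$d{\left(X \right)} = 4 + X$
$g = 2 i \sqrt{10}$ ($g = \sqrt{-40} = 2 i \sqrt{10} \approx 6.3246 i$)
$L{\left(R \right)} = -2 + R + R^{2}$ ($L{\left(R \right)} = -6 + \left(R R + \left(4 + R\right)\right) = -6 + \left(R^{2} + \left(4 + R\right)\right) = -6 + \left(4 + R + R^{2}\right) = -2 + R + R^{2}$)
$V = 30$ ($V = 3 \left(0 \left(-1\right) + 4\right) - \left(7 - 25\right) = 3 \left(0 + 4\right) - -18 = 3 \cdot 4 + 18 = 12 + 18 = 30$)
$g V = 2 i \sqrt{10} \cdot 30 = 60 i \sqrt{10}$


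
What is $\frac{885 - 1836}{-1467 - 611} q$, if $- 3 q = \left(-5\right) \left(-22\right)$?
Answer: $- \frac{17435}{1039} \approx -16.781$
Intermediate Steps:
$q = - \frac{110}{3}$ ($q = - \frac{\left(-5\right) \left(-22\right)}{3} = \left(- \frac{1}{3}\right) 110 = - \frac{110}{3} \approx -36.667$)
$\frac{885 - 1836}{-1467 - 611} q = \frac{885 - 1836}{-1467 - 611} \left(- \frac{110}{3}\right) = - \frac{951}{-2078} \left(- \frac{110}{3}\right) = \left(-951\right) \left(- \frac{1}{2078}\right) \left(- \frac{110}{3}\right) = \frac{951}{2078} \left(- \frac{110}{3}\right) = - \frac{17435}{1039}$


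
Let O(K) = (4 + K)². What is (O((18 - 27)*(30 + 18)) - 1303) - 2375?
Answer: 179506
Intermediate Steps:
(O((18 - 27)*(30 + 18)) - 1303) - 2375 = ((4 + (18 - 27)*(30 + 18))² - 1303) - 2375 = ((4 - 9*48)² - 1303) - 2375 = ((4 - 432)² - 1303) - 2375 = ((-428)² - 1303) - 2375 = (183184 - 1303) - 2375 = 181881 - 2375 = 179506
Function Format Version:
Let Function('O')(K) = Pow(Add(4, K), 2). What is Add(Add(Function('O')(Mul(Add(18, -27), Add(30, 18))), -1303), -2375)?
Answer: 179506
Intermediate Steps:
Add(Add(Function('O')(Mul(Add(18, -27), Add(30, 18))), -1303), -2375) = Add(Add(Pow(Add(4, Mul(Add(18, -27), Add(30, 18))), 2), -1303), -2375) = Add(Add(Pow(Add(4, Mul(-9, 48)), 2), -1303), -2375) = Add(Add(Pow(Add(4, -432), 2), -1303), -2375) = Add(Add(Pow(-428, 2), -1303), -2375) = Add(Add(183184, -1303), -2375) = Add(181881, -2375) = 179506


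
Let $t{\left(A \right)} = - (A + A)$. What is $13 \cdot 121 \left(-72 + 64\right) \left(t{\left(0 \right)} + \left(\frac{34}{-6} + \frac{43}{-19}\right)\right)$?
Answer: $\frac{5687968}{57} \approx 99789.0$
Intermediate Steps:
$t{\left(A \right)} = - 2 A$
$13 \cdot 121 \left(-72 + 64\right) \left(t{\left(0 \right)} + \left(\frac{34}{-6} + \frac{43}{-19}\right)\right) = 13 \cdot 121 \left(-72 + 64\right) \left(\left(-2\right) 0 + \left(\frac{34}{-6} + \frac{43}{-19}\right)\right) = 1573 \left(- 8 \left(0 + \left(34 \left(- \frac{1}{6}\right) + 43 \left(- \frac{1}{19}\right)\right)\right)\right) = 1573 \left(- 8 \left(0 - \frac{452}{57}\right)\right) = 1573 \left(\left(-8\right) \left(- \frac{452}{57}\right)\right) = 1573 \cdot \frac{3616}{57} = \frac{5687968}{57}$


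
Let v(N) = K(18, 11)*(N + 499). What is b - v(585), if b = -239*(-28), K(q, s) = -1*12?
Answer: 19700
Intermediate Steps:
K(q, s) = -12
v(N) = -5988 - 12*N (v(N) = -12*(N + 499) = -12*(499 + N) = -5988 - 12*N)
b = 6692
b - v(585) = 6692 - (-5988 - 12*585) = 6692 - (-5988 - 7020) = 6692 - 1*(-13008) = 6692 + 13008 = 19700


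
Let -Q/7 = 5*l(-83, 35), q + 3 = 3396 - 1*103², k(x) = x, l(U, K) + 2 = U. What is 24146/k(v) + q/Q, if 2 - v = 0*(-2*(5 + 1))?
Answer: 35909959/2975 ≈ 12071.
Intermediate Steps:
l(U, K) = -2 + U
v = 2 (v = 2 - 0*(-2*(5 + 1)) = 2 - 0*(-2*6) = 2 - 0*(-12) = 2 - 1*0 = 2 + 0 = 2)
q = -7216 (q = -3 + (3396 - 1*103²) = -3 + (3396 - 1*10609) = -3 + (3396 - 10609) = -3 - 7213 = -7216)
Q = 2975 (Q = -35*(-2 - 83) = -35*(-85) = -7*(-425) = 2975)
24146/k(v) + q/Q = 24146/2 - 7216/2975 = 24146*(½) - 7216*1/2975 = 12073 - 7216/2975 = 35909959/2975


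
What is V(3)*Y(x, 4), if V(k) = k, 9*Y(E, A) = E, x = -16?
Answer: -16/3 ≈ -5.3333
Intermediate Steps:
Y(E, A) = E/9
V(3)*Y(x, 4) = 3*((⅑)*(-16)) = 3*(-16/9) = -16/3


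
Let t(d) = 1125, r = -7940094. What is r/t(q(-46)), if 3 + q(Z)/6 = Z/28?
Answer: -2646698/375 ≈ -7057.9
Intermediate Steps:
q(Z) = -18 + 3*Z/14 (q(Z) = -18 + 6*(Z/28) = -18 + 3*Z/14)
r/t(q(-46)) = -7940094/1125 = -7940094*1/1125 = -2646698/375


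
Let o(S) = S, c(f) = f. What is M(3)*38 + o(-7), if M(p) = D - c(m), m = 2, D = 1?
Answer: -45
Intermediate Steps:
M(p) = -1 (M(p) = 1 - 1*2 = 1 - 2 = -1)
M(3)*38 + o(-7) = -1*38 - 7 = -38 - 7 = -45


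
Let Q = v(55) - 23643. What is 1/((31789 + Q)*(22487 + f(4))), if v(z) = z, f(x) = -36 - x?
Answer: 1/184087847 ≈ 5.4322e-9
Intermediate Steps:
Q = -23588 (Q = 55 - 23643 = -23588)
1/((31789 + Q)*(22487 + f(4))) = 1/((31789 - 23588)*(22487 + (-36 - 1*4))) = 1/(8201*(22487 + (-36 - 4))) = 1/(8201*(22487 - 40)) = 1/(8201*22447) = 1/184087847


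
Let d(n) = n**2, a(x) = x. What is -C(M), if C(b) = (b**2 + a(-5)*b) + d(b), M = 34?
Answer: -2142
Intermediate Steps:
C(b) = -5*b + 2*b**2 (C(b) = (b**2 - 5*b) + b**2 = -5*b + 2*b**2)
-C(M) = -34*(-5 + 2*34) = -34*(-5 + 68) = -34*63 = -1*2142 = -2142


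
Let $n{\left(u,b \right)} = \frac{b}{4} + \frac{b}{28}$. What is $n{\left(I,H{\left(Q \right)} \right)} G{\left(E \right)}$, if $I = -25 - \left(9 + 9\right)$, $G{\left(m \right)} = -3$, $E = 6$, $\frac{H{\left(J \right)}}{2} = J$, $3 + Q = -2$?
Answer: $\frac{60}{7} \approx 8.5714$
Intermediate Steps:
$Q = -5$ ($Q = -3 - 2 = -5$)
$H{\left(J \right)} = 2 J$
$I = -43$ ($I = -25 - 18 = -43$)
$n{\left(u,b \right)} = \frac{2 b}{7}$ ($n{\left(u,b \right)} = b \frac{1}{4} + b \frac{1}{28} = \frac{b}{4} + \frac{b}{28} = \frac{2 b}{7}$)
$n{\left(I,H{\left(Q \right)} \right)} G{\left(E \right)} = \frac{2 \cdot 2 \left(-5\right)}{7} \left(-3\right) = \frac{2}{7} \left(-10\right) \left(-3\right) = \left(- \frac{20}{7}\right) \left(-3\right) = \frac{60}{7}$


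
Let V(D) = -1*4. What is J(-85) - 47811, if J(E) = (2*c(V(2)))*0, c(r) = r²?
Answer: -47811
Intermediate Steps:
V(D) = -4
J(E) = 0 (J(E) = (2*(-4)²)*0 = (2*16)*0 = 32*0 = 0)
J(-85) - 47811 = 0 - 47811 = -47811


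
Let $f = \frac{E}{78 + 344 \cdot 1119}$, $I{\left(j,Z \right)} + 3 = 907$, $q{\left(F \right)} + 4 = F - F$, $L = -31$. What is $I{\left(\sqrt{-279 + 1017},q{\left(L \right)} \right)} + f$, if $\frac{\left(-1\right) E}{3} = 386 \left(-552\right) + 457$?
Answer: $\frac{116230167}{128338} \approx 905.66$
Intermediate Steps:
$q{\left(F \right)} = -4$ ($q{\left(F \right)} = -4 + \left(F - F\right) = -4 + 0 = -4$)
$I{\left(j,Z \right)} = 904$ ($I{\left(j,Z \right)} = -3 + 907 = 904$)
$E = 637845$ ($E = - 3 \left(386 \left(-552\right) + 457\right) = - 3 \left(-213072 + 457\right) = \left(-3\right) \left(-212615\right) = 637845$)
$f = \frac{212615}{128338}$ ($f = \frac{637845}{78 + 344 \cdot 1119} = \frac{637845}{78 + 384936} = \frac{637845}{385014} = 637845 \cdot \frac{1}{385014} = \frac{212615}{128338} \approx 1.6567$)
$I{\left(\sqrt{-279 + 1017},q{\left(L \right)} \right)} + f = 904 + \frac{212615}{128338} = \frac{116230167}{128338}$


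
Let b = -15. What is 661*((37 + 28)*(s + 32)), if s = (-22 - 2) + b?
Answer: -300755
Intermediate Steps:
s = -39 (s = (-22 - 2) - 15 = -24 - 15 = -39)
661*((37 + 28)*(s + 32)) = 661*((37 + 28)*(-39 + 32)) = 661*(65*(-7)) = 661*(-455) = -300755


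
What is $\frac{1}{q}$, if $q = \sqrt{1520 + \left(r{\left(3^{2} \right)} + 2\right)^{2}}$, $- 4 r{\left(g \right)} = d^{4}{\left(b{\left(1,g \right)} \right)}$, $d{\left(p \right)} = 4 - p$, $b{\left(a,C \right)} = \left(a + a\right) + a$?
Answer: $\frac{4 \sqrt{24369}}{24369} \approx 0.025624$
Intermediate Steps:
$b{\left(a,C \right)} = 3 a$ ($b{\left(a,C \right)} = 2 a + a = 3 a$)
$r{\left(g \right)} = - \frac{1}{4}$ ($r{\left(g \right)} = - \frac{\left(4 - 3 \cdot 1\right)^{4}}{4} = - \frac{\left(4 - 3\right)^{4}}{4} = - \frac{1^{4}}{4} = \left(- \frac{1}{4}\right) 1 = - \frac{1}{4}$)
$q = \frac{\sqrt{24369}}{4}$ ($q = \sqrt{1520 + \left(- \frac{1}{4} + 2\right)^{2}} = \sqrt{1520 + \left(\frac{7}{4}\right)^{2}} = \sqrt{1520 + \frac{49}{16}} = \sqrt{\frac{24369}{16}} = \frac{\sqrt{24369}}{4} \approx 39.026$)
$\frac{1}{q} = \frac{1}{\frac{1}{4} \sqrt{24369}} = \frac{4 \sqrt{24369}}{24369}$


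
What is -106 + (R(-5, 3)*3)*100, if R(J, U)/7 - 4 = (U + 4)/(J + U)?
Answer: 944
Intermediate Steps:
R(J, U) = 28 + 7*(4 + U)/(J + U) (R(J, U) = 28 + 7*((U + 4)/(J + U)) = 28 + 7*((4 + U)/(J + U)) = 28 + 7*(4 + U)/(J + U))
-106 + (R(-5, 3)*3)*100 = -106 + ((7*(4 + 4*(-5) + 5*3)/(-5 + 3))*3)*100 = -106 + ((7*(4 - 20 + 15)/(-2))*3)*100 = -106 + ((7*(-½)*(-1))*3)*100 = -106 + ((7/2)*3)*100 = -106 + (21/2)*100 = -106 + 1050 = 944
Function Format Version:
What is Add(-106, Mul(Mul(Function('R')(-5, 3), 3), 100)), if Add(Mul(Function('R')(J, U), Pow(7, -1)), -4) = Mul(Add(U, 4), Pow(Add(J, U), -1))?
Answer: 944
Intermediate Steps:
Function('R')(J, U) = Add(28, Mul(7, Pow(Add(J, U), -1), Add(4, U))) (Function('R')(J, U) = Add(28, Mul(7, Mul(Add(U, 4), Pow(Add(J, U), -1)))) = Add(28, Mul(7, Mul(Add(4, U), Pow(Add(J, U), -1)))) = Add(28, Mul(7, Mul(Pow(Add(J, U), -1), Add(4, U)))) = Add(28, Mul(7, Pow(Add(J, U), -1), Add(4, U))))
Add(-106, Mul(Mul(Function('R')(-5, 3), 3), 100)) = Add(-106, Mul(Mul(Mul(7, Pow(Add(-5, 3), -1), Add(4, Mul(4, -5), Mul(5, 3))), 3), 100)) = Add(-106, Mul(Mul(Mul(7, Pow(-2, -1), Add(4, -20, 15)), 3), 100)) = Add(-106, Mul(Mul(Mul(7, Rational(-1, 2), -1), 3), 100)) = Add(-106, Mul(Mul(Rational(7, 2), 3), 100)) = Add(-106, Mul(Rational(21, 2), 100)) = Add(-106, 1050) = 944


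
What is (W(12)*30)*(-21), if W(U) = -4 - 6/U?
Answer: 2835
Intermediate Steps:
(W(12)*30)*(-21) = ((-4 - 6/12)*30)*(-21) = ((-4 - 6*1/12)*30)*(-21) = ((-4 - ½)*30)*(-21) = -9/2*30*(-21) = -135*(-21) = 2835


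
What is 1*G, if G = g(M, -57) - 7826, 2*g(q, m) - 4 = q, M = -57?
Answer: -15705/2 ≈ -7852.5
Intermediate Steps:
g(q, m) = 2 + q/2
G = -15705/2 (G = (2 + (1/2)*(-57)) - 7826 = (2 - 57/2) - 7826 = -53/2 - 7826 = -15705/2 ≈ -7852.5)
1*G = 1*(-15705/2) = -15705/2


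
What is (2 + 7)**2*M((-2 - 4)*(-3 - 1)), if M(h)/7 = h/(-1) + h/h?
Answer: -13041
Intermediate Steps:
M(h) = 7 - 7*h (M(h) = 7*(h/(-1) + h/h) = 7*(h*(-1) + 1) = 7*(-h + 1) = 7*(1 - h) = 7 - 7*h)
(2 + 7)**2*M((-2 - 4)*(-3 - 1)) = (2 + 7)**2*(7 - 7*(-2 - 4)*(-3 - 1)) = 9**2*(7 - (-42)*(-4)) = 81*(7 - 7*24) = 81*(7 - 168) = 81*(-161) = -13041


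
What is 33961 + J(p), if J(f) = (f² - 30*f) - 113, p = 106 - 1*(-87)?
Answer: 65307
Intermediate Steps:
p = 193 (p = 106 + 87 = 193)
J(f) = -113 + f² - 30*f
33961 + J(p) = 33961 + (-113 + 193² - 30*193) = 33961 + (-113 + 37249 - 5790) = 33961 + 31346 = 65307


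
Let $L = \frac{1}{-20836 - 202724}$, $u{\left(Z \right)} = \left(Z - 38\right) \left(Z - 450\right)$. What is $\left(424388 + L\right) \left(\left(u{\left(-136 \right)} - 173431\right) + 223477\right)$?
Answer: $\frac{53415290060077}{828} \approx 6.4511 \cdot 10^{10}$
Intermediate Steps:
$u{\left(Z \right)} = \left(-450 + Z\right) \left(-38 + Z\right)$ ($u{\left(Z \right)} = \left(-38 + Z\right) \left(-450 + Z\right) = \left(-450 + Z\right) \left(-38 + Z\right)$)
$L = - \frac{1}{223560}$ ($L = \frac{1}{-223560} = - \frac{1}{223560} \approx -4.4731 \cdot 10^{-6}$)
$\left(424388 + L\right) \left(\left(u{\left(-136 \right)} - 173431\right) + 223477\right) = \left(424388 - \frac{1}{223560}\right) \left(\left(\left(17100 + \left(-136\right)^{2} - -66368\right) - 173431\right) + 223477\right) = \frac{94876181279 \left(\left(\left(17100 + 18496 + 66368\right) - 173431\right) + 223477\right)}{223560} = \frac{94876181279 \left(\left(101964 - 173431\right) + 223477\right)}{223560} = \frac{94876181279 \left(-71467 + 223477\right)}{223560} = \frac{94876181279}{223560} \cdot 152010 = \frac{53415290060077}{828}$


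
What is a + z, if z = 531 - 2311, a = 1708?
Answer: -72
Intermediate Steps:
z = -1780
a + z = 1708 - 1780 = -72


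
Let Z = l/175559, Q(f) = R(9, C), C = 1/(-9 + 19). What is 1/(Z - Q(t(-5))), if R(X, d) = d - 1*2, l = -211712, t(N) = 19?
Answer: 1755590/1218501 ≈ 1.4408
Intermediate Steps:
C = ⅒ (C = 1/10 = ⅒ ≈ 0.10000)
R(X, d) = -2 + d (R(X, d) = d - 2 = -2 + d)
Q(f) = -19/10 (Q(f) = -2 + ⅒ = -19/10)
Z = -211712/175559 ≈ -1.2059
1/(Z - Q(t(-5))) = 1/(-211712/175559 - 1*(-19/10)) = 1/(-211712/175559 + 19/10) = 1/(1218501/1755590) = 1755590/1218501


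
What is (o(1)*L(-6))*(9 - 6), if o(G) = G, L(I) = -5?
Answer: -15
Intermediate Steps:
(o(1)*L(-6))*(9 - 6) = (1*(-5))*(9 - 6) = -5*3 = -15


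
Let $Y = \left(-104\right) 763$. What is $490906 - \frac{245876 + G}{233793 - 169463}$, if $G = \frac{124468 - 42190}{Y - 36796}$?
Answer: $\frac{122264110174589}{249060028} \approx 4.909 \cdot 10^{5}$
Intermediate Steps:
$Y = -79352$
$G = - \frac{13713}{19358}$ ($G = \frac{124468 - 42190}{-79352 - 36796} = \frac{82278}{-79352 - 36796} = \frac{82278}{-116148} = 82278 \left(- \frac{1}{116148}\right) = - \frac{13713}{19358} \approx -0.70839$)
$490906 - \frac{245876 + G}{233793 - 169463} = 490906 - \frac{245876 - \frac{13713}{19358}}{233793 - 169463} = 490906 - \frac{4759653895}{19358 \cdot 64330} = 490906 - \frac{4759653895}{19358} \cdot \frac{1}{64330} = 490906 - \frac{951930779}{249060028} = \frac{122264110174589}{249060028}$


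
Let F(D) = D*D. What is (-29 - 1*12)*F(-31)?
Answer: -39401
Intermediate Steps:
F(D) = D²
(-29 - 1*12)*F(-31) = (-29 - 1*12)*(-31)² = (-29 - 12)*961 = -41*961 = -39401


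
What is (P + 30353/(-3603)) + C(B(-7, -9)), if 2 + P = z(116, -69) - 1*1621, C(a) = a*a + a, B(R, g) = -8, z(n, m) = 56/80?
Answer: -56737319/36030 ≈ -1574.7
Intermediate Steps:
z(n, m) = 7/10 (z(n, m) = 56*(1/80) = 7/10)
C(a) = a + a² (C(a) = a² + a = a + a²)
P = -16223/10 (P = -2 + (7/10 - 1*1621) = -2 + (7/10 - 1621) = -2 - 16203/10 = -16223/10 ≈ -1622.3)
(P + 30353/(-3603)) + C(B(-7, -9)) = (-16223/10 + 30353/(-3603)) - 8*(1 - 8) = (-16223/10 + 30353*(-1/3603)) - 8*(-7) = (-16223/10 - 30353/3603) + 56 = -58754999/36030 + 56 = -56737319/36030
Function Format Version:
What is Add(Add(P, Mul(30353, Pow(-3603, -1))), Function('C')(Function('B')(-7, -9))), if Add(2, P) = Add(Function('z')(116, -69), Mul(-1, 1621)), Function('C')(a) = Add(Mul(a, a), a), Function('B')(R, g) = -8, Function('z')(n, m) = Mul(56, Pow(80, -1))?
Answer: Rational(-56737319, 36030) ≈ -1574.7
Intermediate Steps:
Function('z')(n, m) = Rational(7, 10) (Function('z')(n, m) = Mul(56, Rational(1, 80)) = Rational(7, 10))
Function('C')(a) = Add(a, Pow(a, 2)) (Function('C')(a) = Add(Pow(a, 2), a) = Add(a, Pow(a, 2)))
P = Rational(-16223, 10) (P = Add(-2, Add(Rational(7, 10), Mul(-1, 1621))) = Add(-2, Add(Rational(7, 10), -1621)) = Add(-2, Rational(-16203, 10)) = Rational(-16223, 10) ≈ -1622.3)
Add(Add(P, Mul(30353, Pow(-3603, -1))), Function('C')(Function('B')(-7, -9))) = Add(Add(Rational(-16223, 10), Mul(30353, Pow(-3603, -1))), Mul(-8, Add(1, -8))) = Add(Add(Rational(-16223, 10), Mul(30353, Rational(-1, 3603))), Mul(-8, -7)) = Add(Add(Rational(-16223, 10), Rational(-30353, 3603)), 56) = Add(Rational(-58754999, 36030), 56) = Rational(-56737319, 36030)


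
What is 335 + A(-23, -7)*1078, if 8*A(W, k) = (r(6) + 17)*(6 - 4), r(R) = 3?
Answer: 5725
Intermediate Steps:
A(W, k) = 5 (A(W, k) = ((3 + 17)*(6 - 4))/8 = (20*2)/8 = (1/8)*40 = 5)
335 + A(-23, -7)*1078 = 335 + 5*1078 = 335 + 5390 = 5725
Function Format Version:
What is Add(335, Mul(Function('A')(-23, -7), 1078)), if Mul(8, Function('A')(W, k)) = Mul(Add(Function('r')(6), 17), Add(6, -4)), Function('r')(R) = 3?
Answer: 5725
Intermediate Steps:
Function('A')(W, k) = 5 (Function('A')(W, k) = Mul(Rational(1, 8), Mul(Add(3, 17), Add(6, -4))) = Mul(Rational(1, 8), Mul(20, 2)) = Mul(Rational(1, 8), 40) = 5)
Add(335, Mul(Function('A')(-23, -7), 1078)) = Add(335, Mul(5, 1078)) = Add(335, 5390) = 5725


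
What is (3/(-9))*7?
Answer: -7/3 ≈ -2.3333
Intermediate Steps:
(3/(-9))*7 = (3*(-⅑))*7 = -⅓*7 = -7/3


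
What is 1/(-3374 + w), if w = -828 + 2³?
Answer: -1/4194 ≈ -0.00023844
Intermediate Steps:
w = -820 (w = -828 + 8 = -820)
1/(-3374 + w) = 1/(-3374 - 820) = 1/(-4194) = -1/4194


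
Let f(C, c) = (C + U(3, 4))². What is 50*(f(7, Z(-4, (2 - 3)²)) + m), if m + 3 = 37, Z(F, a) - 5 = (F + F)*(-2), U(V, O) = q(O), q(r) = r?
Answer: 7750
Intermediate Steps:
U(V, O) = O
Z(F, a) = 5 - 4*F (Z(F, a) = 5 + (F + F)*(-2) = 5 + (2*F)*(-2) = 5 - 4*F)
f(C, c) = (4 + C)² (f(C, c) = (C + 4)² = (4 + C)²)
m = 34 (m = -3 + 37 = 34)
50*(f(7, Z(-4, (2 - 3)²)) + m) = 50*((4 + 7)² + 34) = 50*(11² + 34) = 50*(121 + 34) = 50*155 = 7750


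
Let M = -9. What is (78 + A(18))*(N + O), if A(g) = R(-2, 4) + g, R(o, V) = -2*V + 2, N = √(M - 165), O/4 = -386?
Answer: -138960 + 90*I*√174 ≈ -1.3896e+5 + 1187.2*I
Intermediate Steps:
O = -1544 (O = 4*(-386) = -1544)
N = I*√174 (N = √(-9 - 165) = √(-174) = I*√174 ≈ 13.191*I)
R(o, V) = 2 - 2*V
A(g) = -6 + g (A(g) = (2 - 2*4) + g = (2 - 8) + g = -6 + g)
(78 + A(18))*(N + O) = (78 + (-6 + 18))*(I*√174 - 1544) = (78 + 12)*(-1544 + I*√174) = 90*(-1544 + I*√174) = -138960 + 90*I*√174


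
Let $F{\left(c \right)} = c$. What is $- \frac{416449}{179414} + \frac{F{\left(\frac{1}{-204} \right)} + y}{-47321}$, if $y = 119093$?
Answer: $- \frac{4189520842655}{865985089188} \approx -4.8379$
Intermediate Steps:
$- \frac{416449}{179414} + \frac{F{\left(\frac{1}{-204} \right)} + y}{-47321} = - \frac{416449}{179414} + \frac{\frac{1}{-204} + 119093}{-47321} = \left(-416449\right) \frac{1}{179414} + \left(- \frac{1}{204} + 119093\right) \left(- \frac{1}{47321}\right) = - \frac{416449}{179414} + \frac{24294971}{204} \left(- \frac{1}{47321}\right) = - \frac{416449}{179414} - \frac{24294971}{9653484} = - \frac{4189520842655}{865985089188}$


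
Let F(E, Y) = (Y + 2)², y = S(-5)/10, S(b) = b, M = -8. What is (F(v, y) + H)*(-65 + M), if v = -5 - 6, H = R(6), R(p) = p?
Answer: -2409/4 ≈ -602.25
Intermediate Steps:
H = 6
y = -½ (y = -5/10 = -5*⅒ = -½ ≈ -0.50000)
v = -11
F(E, Y) = (2 + Y)²
(F(v, y) + H)*(-65 + M) = ((2 - ½)² + 6)*(-65 - 8) = ((3/2)² + 6)*(-73) = (9/4 + 6)*(-73) = (33/4)*(-73) = -2409/4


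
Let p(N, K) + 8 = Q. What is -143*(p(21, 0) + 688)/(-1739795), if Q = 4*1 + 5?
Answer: 98527/1739795 ≈ 0.056631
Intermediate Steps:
Q = 9 (Q = 4 + 5 = 9)
p(N, K) = 1 (p(N, K) = -8 + 9 = 1)
-143*(p(21, 0) + 688)/(-1739795) = -143*(1 + 688)/(-1739795) = -143*689*(-1/1739795) = -98527*(-1/1739795) = 98527/1739795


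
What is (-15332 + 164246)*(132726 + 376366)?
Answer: 75810926088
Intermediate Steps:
(-15332 + 164246)*(132726 + 376366) = 148914*509092 = 75810926088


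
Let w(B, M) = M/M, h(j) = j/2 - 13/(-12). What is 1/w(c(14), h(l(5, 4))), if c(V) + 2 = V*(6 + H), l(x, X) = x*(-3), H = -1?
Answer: 1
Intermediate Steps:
l(x, X) = -3*x
h(j) = 13/12 + j/2 (h(j) = j*(½) - 13*(-1/12) = j/2 + 13/12 = 13/12 + j/2)
c(V) = -2 + 5*V (c(V) = -2 + V*(6 - 1) = -2 + V*5 = -2 + 5*V)
w(B, M) = 1
1/w(c(14), h(l(5, 4))) = 1/1 = 1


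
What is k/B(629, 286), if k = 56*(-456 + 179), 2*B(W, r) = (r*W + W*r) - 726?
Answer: -15512/179531 ≈ -0.086403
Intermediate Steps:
B(W, r) = -363 + W*r (B(W, r) = ((r*W + W*r) - 726)/2 = ((W*r + W*r) - 726)/2 = (2*W*r - 726)/2 = (-726 + 2*W*r)/2 = -363 + W*r)
k = -15512 (k = 56*(-277) = -15512)
k/B(629, 286) = -15512/(-363 + 629*286) = -15512/(-363 + 179894) = -15512/179531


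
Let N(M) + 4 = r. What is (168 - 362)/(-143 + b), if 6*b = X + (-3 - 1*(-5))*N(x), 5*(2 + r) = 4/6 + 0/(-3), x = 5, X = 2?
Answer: 4365/3254 ≈ 1.3414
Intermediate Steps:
r = -28/15 (r = -2 + (4/6 + 0/(-3))/5 = -2 + (4*(⅙) + 0*(-⅓))/5 = -2 + (⅔ + 0)/5 = -2 + (⅕)*(⅔) = -2 + 2/15 = -28/15 ≈ -1.8667)
N(M) = -88/15 (N(M) = -4 - 28/15 = -88/15)
b = -73/45 (b = (2 + (-3 - 1*(-5))*(-88/15))/6 = (2 + (-3 + 5)*(-88/15))/6 = (2 + 2*(-88/15))/6 = (2 - 176/15)/6 = (⅙)*(-146/15) = -73/45 ≈ -1.6222)
(168 - 362)/(-143 + b) = (168 - 362)/(-143 - 73/45) = -194/(-6508/45) = -194*(-45/6508) = 4365/3254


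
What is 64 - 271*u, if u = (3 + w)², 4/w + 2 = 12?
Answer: -76719/25 ≈ -3068.8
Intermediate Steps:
w = ⅖ (w = 4/(-2 + 12) = 4/10 = 4*(⅒) = ⅖ ≈ 0.40000)
u = 289/25 (u = (3 + ⅖)² = (17/5)² = 289/25 ≈ 11.560)
64 - 271*u = 64 - 271*289/25 = 64 - 78319/25 = -76719/25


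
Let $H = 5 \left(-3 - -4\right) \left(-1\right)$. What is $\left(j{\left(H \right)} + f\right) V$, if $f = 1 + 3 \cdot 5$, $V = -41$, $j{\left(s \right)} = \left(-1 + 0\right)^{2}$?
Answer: $-697$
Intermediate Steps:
$H = -5$ ($H = 5 \left(-3 + 4\right) \left(-1\right) = 5 \cdot 1 \left(-1\right) = 5 \left(-1\right) = -5$)
$j{\left(s \right)} = 1$ ($j{\left(s \right)} = \left(-1\right)^{2} = 1$)
$f = 16$ ($f = 1 + 15 = 16$)
$\left(j{\left(H \right)} + f\right) V = \left(1 + 16\right) \left(-41\right) = 17 \left(-41\right) = -697$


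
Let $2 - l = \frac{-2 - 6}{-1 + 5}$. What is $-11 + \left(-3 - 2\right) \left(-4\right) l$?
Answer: $69$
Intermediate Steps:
$l = 4$ ($l = 2 - \frac{-2 - 6}{-1 + 5} = 2 - - \frac{8}{4} = 2 - \left(-8\right) \frac{1}{4} = 2 - -2 = 2 + 2 = 4$)
$-11 + \left(-3 - 2\right) \left(-4\right) l = -11 + \left(-3 - 2\right) \left(-4\right) 4 = -11 + \left(-5\right) \left(-4\right) 4 = -11 + 20 \cdot 4 = -11 + 80 = 69$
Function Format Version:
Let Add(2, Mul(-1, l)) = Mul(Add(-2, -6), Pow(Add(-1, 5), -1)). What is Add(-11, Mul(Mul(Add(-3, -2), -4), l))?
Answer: 69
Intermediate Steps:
l = 4 (l = Add(2, Mul(-1, Mul(Add(-2, -6), Pow(Add(-1, 5), -1)))) = Add(2, Mul(-1, Mul(-8, Pow(4, -1)))) = Add(2, Mul(-1, Mul(-8, Rational(1, 4)))) = Add(2, Mul(-1, -2)) = Add(2, 2) = 4)
Add(-11, Mul(Mul(Add(-3, -2), -4), l)) = Add(-11, Mul(Mul(Add(-3, -2), -4), 4)) = Add(-11, Mul(Mul(-5, -4), 4)) = Add(-11, Mul(20, 4)) = Add(-11, 80) = 69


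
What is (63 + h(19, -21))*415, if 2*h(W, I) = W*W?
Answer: 202105/2 ≈ 1.0105e+5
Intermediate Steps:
h(W, I) = W²/2 (h(W, I) = (W*W)/2 = W²/2)
(63 + h(19, -21))*415 = (63 + (½)*19²)*415 = (63 + (½)*361)*415 = (63 + 361/2)*415 = (487/2)*415 = 202105/2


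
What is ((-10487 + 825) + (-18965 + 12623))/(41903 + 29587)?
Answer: -8002/35745 ≈ -0.22386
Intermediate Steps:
((-10487 + 825) + (-18965 + 12623))/(41903 + 29587) = (-9662 - 6342)/71490 = -16004*1/71490 = -8002/35745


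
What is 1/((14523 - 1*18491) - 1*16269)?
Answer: -1/20237 ≈ -4.9414e-5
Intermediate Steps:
1/((14523 - 1*18491) - 1*16269) = 1/((14523 - 18491) - 16269) = 1/(-3968 - 16269) = 1/(-20237) = -1/20237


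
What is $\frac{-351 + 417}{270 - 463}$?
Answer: $- \frac{66}{193} \approx -0.34197$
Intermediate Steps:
$\frac{-351 + 417}{270 - 463} = \frac{66}{-193} = 66 \left(- \frac{1}{193}\right) = - \frac{66}{193}$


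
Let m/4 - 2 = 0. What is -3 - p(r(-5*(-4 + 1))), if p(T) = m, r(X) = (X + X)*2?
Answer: -11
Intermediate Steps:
m = 8 (m = 8 + 4*0 = 8 + 0 = 8)
r(X) = 4*X (r(X) = (2*X)*2 = 4*X)
p(T) = 8
-3 - p(r(-5*(-4 + 1))) = -3 - 1*8 = -3 - 8 = -11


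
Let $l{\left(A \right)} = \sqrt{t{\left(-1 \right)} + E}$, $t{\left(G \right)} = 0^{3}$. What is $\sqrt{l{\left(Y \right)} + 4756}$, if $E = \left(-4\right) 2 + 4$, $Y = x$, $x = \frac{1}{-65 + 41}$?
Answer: $\sqrt{4756 + 2 i} \approx 68.964 + 0.015 i$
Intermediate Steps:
$x = - \frac{1}{24}$ ($x = \frac{1}{-24} = - \frac{1}{24} \approx -0.041667$)
$t{\left(G \right)} = 0$
$Y = - \frac{1}{24} \approx -0.041667$
$E = -4$ ($E = -8 + 4 = -4$)
$l{\left(A \right)} = 2 i$ ($l{\left(A \right)} = \sqrt{0 - 4} = \sqrt{-4} = 2 i$)
$\sqrt{l{\left(Y \right)} + 4756} = \sqrt{2 i + 4756} = \sqrt{4756 + 2 i}$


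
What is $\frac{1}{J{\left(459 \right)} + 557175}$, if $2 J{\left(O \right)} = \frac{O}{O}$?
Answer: $\frac{2}{1114351} \approx 1.7948 \cdot 10^{-6}$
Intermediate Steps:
$J{\left(O \right)} = \frac{1}{2}$ ($J{\left(O \right)} = \frac{O \frac{1}{O}}{2} = \frac{1}{2} \cdot 1 = \frac{1}{2}$)
$\frac{1}{J{\left(459 \right)} + 557175} = \frac{1}{\frac{1}{2} + 557175} = \frac{1}{\frac{1114351}{2}} = \frac{2}{1114351}$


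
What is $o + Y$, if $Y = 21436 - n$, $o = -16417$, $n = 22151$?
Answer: $-17132$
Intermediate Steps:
$Y = -715$ ($Y = 21436 - 22151 = -715$)
$o + Y = -16417 - 715 = -17132$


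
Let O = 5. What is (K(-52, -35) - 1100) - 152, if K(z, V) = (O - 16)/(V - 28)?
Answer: -78865/63 ≈ -1251.8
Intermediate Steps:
K(z, V) = -11/(-28 + V) (K(z, V) = (5 - 16)/(V - 28) = -11/(-28 + V))
(K(-52, -35) - 1100) - 152 = (-11/(-28 - 35) - 1100) - 152 = (-11/(-63) - 1100) - 152 = (-11*(-1/63) - 1100) - 152 = (11/63 - 1100) - 152 = -69289/63 - 152 = -78865/63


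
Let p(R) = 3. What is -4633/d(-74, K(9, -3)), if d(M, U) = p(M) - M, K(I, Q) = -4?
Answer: -4633/77 ≈ -60.169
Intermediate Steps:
d(M, U) = 3 - M
-4633/d(-74, K(9, -3)) = -4633/(3 - 1*(-74)) = -4633/(3 + 74) = -4633/77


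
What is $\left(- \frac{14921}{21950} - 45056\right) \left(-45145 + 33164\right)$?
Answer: $\frac{11849138563701}{21950} \approx 5.3982 \cdot 10^{8}$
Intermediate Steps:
$\left(- \frac{14921}{21950} - 45056\right) \left(-45145 + 33164\right) = \left(\left(-14921\right) \frac{1}{21950} - 45056\right) \left(-11981\right) = \left(- \frac{14921}{21950} - 45056\right) \left(-11981\right) = \left(- \frac{988994121}{21950}\right) \left(-11981\right) = \frac{11849138563701}{21950}$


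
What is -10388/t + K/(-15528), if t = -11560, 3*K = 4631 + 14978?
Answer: 32154319/67313880 ≈ 0.47768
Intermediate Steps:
K = 19609/3 (K = (4631 + 14978)/3 = (⅓)*19609 = 19609/3 ≈ 6536.3)
-10388/t + K/(-15528) = -10388/(-11560) + (19609/3)/(-15528) = -10388*(-1/11560) + (19609/3)*(-1/15528) = 2597/2890 - 19609/46584 = 32154319/67313880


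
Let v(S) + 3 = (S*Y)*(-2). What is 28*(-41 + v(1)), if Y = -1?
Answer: -1176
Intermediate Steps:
v(S) = -3 + 2*S (v(S) = -3 + (S*(-1))*(-2) = -3 - S*(-2) = -3 + 2*S)
28*(-41 + v(1)) = 28*(-41 + (-3 + 2*1)) = 28*(-41 + (-3 + 2)) = 28*(-41 - 1) = 28*(-42) = -1176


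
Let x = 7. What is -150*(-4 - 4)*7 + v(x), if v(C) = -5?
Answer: 8395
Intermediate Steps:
-150*(-4 - 4)*7 + v(x) = -150*(-4 - 4)*7 - 5 = -(-1200)*7 - 5 = -150*(-56) - 5 = 8400 - 5 = 8395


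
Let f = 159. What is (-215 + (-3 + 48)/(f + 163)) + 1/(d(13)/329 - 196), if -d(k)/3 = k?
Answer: -4464129693/20776406 ≈ -214.87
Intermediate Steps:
d(k) = -3*k
(-215 + (-3 + 48)/(f + 163)) + 1/(d(13)/329 - 196) = (-215 + (-3 + 48)/(159 + 163)) + 1/(-3*13/329 - 196) = (-215 + 45/322) + 1/(-39*1/329 - 196) = (-215 + 45*(1/322)) + 1/(-39/329 - 196) = (-215 + 45/322) + 1/(-64523/329) = -69185/322 - 329/64523 = -4464129693/20776406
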